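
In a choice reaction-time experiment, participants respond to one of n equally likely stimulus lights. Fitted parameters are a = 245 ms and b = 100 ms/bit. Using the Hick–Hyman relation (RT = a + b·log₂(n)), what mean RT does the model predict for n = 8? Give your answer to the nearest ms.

log₂(8) = 3 bits, so RT = 245 + 100 × 3 ≈ 545.000 ms.

545 ms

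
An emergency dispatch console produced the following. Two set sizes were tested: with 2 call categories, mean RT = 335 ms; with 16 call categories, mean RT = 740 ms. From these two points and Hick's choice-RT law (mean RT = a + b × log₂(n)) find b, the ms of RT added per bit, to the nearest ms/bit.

Slope: b = (740 − 335) / (log₂ 16 − log₂ 2) = 405/3.0000 = 135 ms/bit.

135 ms/bit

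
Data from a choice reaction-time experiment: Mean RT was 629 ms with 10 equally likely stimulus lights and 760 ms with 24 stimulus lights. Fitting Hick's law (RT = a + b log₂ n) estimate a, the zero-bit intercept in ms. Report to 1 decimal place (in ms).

284.5 ms

b = (RT₂ − RT₁)/(log₂ n₂ − log₂ n₁) = (760 − 629)/(4.5850 − 3.3219) = 103.718 ms/bit.
Intercept: a = 629 − 103.718·log₂(10) = 284.455 ms.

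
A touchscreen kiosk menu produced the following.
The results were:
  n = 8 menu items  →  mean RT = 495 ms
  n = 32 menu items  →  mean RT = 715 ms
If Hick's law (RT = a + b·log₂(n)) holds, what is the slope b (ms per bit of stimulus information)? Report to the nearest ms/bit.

b = (RT₂ − RT₁)/(log₂ n₂ − log₂ n₁) = (715 − 495)/(5 − 3) = 110 ms/bit.

110 ms/bit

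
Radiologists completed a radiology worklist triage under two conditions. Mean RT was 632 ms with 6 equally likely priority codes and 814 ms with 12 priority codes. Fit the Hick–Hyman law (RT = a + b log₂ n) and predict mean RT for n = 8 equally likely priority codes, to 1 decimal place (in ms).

With log₂ n on the abscissa the relation is linear; from the two conditions:
  b = (814 − 632) / (log₂ 12 − log₂ 6) = 182 / (3.5850 − 2.5850) = 182.000 ms/bit
  a = 632 − 182.000 × 2.5850 = 161.537 ms
Then RT(8) = 161.537 + 182.000 × log₂ 8 = 161.537 + 182.000 × 3 ≈ 707.537 ms.

707.5 ms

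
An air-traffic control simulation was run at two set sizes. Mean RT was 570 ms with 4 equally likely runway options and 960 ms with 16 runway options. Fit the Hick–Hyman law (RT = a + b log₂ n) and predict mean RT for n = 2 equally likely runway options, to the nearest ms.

Fit slope and intercept:
  b = (960 − 570) / (log₂ 16 − log₂ 4) = 390 / (4 − 2) = 195 ms/bit
  a = 570 − 195 × 2 = 180 ms
Then RT(2) = 180 + 195 × log₂ 2 = 180 + 195 × 1 ≈ 375.000 ms.

375 ms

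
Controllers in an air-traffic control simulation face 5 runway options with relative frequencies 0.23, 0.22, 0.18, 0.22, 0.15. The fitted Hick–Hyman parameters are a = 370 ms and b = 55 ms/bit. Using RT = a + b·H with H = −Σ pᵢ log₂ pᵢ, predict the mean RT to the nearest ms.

497 ms

Entropy contributions −pᵢ log₂ pᵢ: 0.4877, 0.4806, 0.4453, 0.4806, 0.4105; sum H = 2.3047 bits.
RT = a + bH = 370 + 55·2.3047 = 496.76 ms.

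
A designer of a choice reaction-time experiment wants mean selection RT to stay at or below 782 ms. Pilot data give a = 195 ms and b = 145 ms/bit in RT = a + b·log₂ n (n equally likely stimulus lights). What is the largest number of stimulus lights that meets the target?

16

145·log₂ n ≤ 782 − 195 = 587, giving log₂ n ≤ 4.0483 and n ≤ 16.544. The largest whole number is 16.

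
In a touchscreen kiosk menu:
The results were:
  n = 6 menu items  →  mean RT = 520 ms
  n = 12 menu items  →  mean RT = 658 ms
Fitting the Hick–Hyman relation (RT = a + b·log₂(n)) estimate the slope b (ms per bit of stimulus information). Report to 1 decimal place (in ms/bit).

Slope: b = (658 − 520) / (log₂ 12 − log₂ 6) = 138/1.0000 = 138.000 ms/bit.

138.0 ms/bit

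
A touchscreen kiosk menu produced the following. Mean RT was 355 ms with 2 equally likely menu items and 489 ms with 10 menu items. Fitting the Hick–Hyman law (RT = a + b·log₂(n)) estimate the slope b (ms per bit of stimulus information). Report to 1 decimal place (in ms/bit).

57.7 ms/bit

Slope: b = (489 − 355) / (log₂ 10 − log₂ 2) = 134/2.3219 = 57.711 ms/bit.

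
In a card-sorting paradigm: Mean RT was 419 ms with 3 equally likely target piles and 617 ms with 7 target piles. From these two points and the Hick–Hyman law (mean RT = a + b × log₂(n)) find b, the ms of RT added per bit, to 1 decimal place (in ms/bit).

b = (RT₂ − RT₁)/(log₂ n₂ − log₂ n₁) = (617 − 419)/(2.8074 − 1.5850) = 161.977 ms/bit.

162.0 ms/bit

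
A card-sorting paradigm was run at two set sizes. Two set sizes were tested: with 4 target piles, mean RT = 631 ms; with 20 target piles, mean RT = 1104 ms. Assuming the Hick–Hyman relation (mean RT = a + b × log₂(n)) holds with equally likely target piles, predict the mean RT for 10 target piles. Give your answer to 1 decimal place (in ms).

900.3 ms

Solve the two-equation system in a and b:
  b = (1104 − 631) / (log₂ 20 − log₂ 4) = 473 / (4.3219 − 2) = 203.710 ms/bit
  a = 631 − 203.710 × 2 = 223.580 ms
Then RT(10) = 223.580 + 203.710 × log₂ 10 = 223.580 + 203.710 × 3.3219 ≈ 900.290 ms.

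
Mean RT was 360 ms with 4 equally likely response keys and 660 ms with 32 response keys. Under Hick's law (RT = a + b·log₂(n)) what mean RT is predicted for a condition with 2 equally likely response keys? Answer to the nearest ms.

Fit slope and intercept:
  b = (660 − 360) / (log₂ 32 − log₂ 4) = 300 / (5 − 2) = 100 ms/bit
  a = 360 − 100 × 2 = 160 ms
Then RT(2) = 160 + 100 × log₂ 2 = 160 + 100 × 1 ≈ 260.000 ms.

260 ms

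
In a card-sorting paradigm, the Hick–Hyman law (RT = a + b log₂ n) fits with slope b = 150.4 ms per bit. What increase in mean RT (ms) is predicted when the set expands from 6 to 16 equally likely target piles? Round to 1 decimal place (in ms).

212.8 ms

ΔRT = (a + b log₂ n₂) − (a + b log₂ n₁) = b·(log₂ n₂ − log₂ n₁).
log₂(16) − log₂(6) = 4 − 2.5850 = 1.4150.
ΔRT = 150.4 × 1.4150 = 212.822 ms.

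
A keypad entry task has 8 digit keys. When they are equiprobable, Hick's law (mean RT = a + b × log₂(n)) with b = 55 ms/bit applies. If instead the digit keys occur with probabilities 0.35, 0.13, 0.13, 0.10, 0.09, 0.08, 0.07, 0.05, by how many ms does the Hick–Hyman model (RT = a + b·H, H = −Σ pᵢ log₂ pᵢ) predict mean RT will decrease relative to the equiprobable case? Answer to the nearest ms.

The RT saving is b·ΔH. Equiprobable H₀ = log₂(8) = 3.0000 bits; with the given probabilities H = 2.7164 bits.
b·(H₀ − H) = 55 × (3.0000 − 2.7164) = 15.60 ms.

16 ms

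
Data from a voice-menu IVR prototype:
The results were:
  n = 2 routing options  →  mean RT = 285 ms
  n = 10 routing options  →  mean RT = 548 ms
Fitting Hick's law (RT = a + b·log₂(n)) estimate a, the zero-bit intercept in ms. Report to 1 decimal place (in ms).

171.7 ms

The slope on a log₂ axis is (548 − 285) / (3.3219 − 1) = 113.268 ms/bit.
Intercept: a = 285 − 113.268·log₂(2) = 171.732 ms.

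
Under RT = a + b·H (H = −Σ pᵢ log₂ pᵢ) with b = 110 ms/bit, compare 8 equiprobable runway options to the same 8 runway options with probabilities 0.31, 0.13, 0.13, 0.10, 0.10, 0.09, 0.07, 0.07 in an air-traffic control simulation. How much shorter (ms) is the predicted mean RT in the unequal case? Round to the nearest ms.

The RT saving is b·ΔH. Equiprobable H₀ = log₂(8) = 3.0000 bits; with the given probabilities H = 2.8032 bits.
b·(H₀ − H) = 110 × (3.0000 − 2.8032) = 21.64 ms.

22 ms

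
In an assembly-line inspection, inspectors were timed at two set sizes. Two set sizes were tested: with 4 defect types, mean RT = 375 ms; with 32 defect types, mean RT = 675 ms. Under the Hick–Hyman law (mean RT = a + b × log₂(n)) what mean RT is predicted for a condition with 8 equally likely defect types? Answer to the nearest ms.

475 ms

RT is linear in log₂ n, so two points fix the line:
  b = (675 − 375) / (log₂ 32 − log₂ 4) = 300 / (5 − 2) = 100 ms/bit
  a = 375 − 100 × 2 = 175 ms
Then RT(8) = 175 + 100 × log₂ 8 = 175 + 100 × 3 ≈ 475.000 ms.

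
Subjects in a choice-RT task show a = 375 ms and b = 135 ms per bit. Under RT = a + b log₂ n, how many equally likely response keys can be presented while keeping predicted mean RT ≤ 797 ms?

Set 375 + 135·log₂ n ≤ 797 → log₂ n ≤ (797 − 375)/135 = 3.1259.
So n ≤ 2^3.1259 = 8.730; the largest integer n is 8.

8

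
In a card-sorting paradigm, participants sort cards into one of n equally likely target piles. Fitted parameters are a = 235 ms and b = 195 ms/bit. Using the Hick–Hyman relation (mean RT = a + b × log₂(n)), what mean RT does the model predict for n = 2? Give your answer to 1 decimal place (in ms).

log₂(2) = 1 bits, so RT = 235 + 195 × 1 ≈ 430.000 ms.

430.0 ms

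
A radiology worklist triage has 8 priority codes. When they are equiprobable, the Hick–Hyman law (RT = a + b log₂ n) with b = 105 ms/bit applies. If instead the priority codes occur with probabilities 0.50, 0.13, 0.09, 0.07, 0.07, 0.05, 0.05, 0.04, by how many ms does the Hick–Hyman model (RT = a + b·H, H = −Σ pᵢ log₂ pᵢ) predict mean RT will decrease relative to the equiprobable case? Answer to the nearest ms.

68 ms

The RT saving is b·ΔH. Equiprobable H₀ = log₂(8) = 3.0000 bits; with the given probabilities H = 2.3504 bits.
b·(H₀ − H) = 105 × (3.0000 − 2.3504) = 68.21 ms.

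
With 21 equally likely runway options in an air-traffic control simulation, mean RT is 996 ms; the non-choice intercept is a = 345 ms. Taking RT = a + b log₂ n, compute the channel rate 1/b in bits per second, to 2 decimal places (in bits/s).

Choice component = 996 − 345 = 651 ms over log₂(21) = 4.3923 bits.
b = 651 / 4.3923 = 148.213 ms/bit, so 1/b = 6.747 bits/s.

6.75 bits/s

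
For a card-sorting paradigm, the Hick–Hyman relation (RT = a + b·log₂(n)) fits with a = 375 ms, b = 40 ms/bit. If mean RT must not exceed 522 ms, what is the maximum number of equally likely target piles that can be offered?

12

Information budget: (522 − 375)/40 = 3.6750 bits, so n ≤ 2^3.6750 = 12.773 → at most 12.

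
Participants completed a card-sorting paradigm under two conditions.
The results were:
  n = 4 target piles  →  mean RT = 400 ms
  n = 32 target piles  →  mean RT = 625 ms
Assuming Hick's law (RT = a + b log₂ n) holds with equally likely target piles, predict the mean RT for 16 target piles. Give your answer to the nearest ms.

550 ms

RT is linear in log₂ n, so two points fix the line:
  b = (625 − 400) / (log₂ 32 − log₂ 4) = 225 / (5 − 2) = 75 ms/bit
  a = 400 − 75 × 2 = 250 ms
Then RT(16) = 250 + 75 × log₂ 16 = 250 + 75 × 4 ≈ 550.000 ms.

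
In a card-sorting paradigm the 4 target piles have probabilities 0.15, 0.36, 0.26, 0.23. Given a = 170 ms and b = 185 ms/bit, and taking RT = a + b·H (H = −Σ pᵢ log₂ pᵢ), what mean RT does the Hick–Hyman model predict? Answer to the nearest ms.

Entropy contributions −pᵢ log₂ pᵢ: 0.4105, 0.5306, 0.5053, 0.4877; sum H = 1.9341 bits.
RT = a + bH = 170 + 185·1.9341 = 527.81 ms.

528 ms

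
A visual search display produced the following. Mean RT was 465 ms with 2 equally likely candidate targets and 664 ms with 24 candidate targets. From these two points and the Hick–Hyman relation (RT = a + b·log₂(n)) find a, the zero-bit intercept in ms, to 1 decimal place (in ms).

409.5 ms

The slope on a log₂ axis is (664 − 465) / (4.5850 − 1) = 55.510 ms/bit.
Intercept: a = 465 − 55.510·log₂(2) = 409.490 ms.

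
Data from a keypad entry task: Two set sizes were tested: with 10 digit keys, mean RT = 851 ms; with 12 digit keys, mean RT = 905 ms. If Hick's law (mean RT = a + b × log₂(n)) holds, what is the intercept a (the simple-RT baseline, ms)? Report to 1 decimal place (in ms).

Slope: b = (905 − 851) / (log₂ 12 − log₂ 10) = 54/0.2630 = 205.296 ms/bit.
a = RT₁ − b·log₂ n₁ = 851 − 205.296 × 3.3219 = 169.020 ms.

169.0 ms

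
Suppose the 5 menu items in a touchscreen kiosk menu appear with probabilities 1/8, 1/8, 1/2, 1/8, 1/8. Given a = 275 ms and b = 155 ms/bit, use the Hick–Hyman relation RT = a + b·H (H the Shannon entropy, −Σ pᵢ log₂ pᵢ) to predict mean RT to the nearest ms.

H = −Σ pᵢ log₂ pᵢ = 0.125·3 + 0.125·3 + 0.5·1 + 0.125·3 + 0.125·3 = 2.000 bits.
RT = 275 + 155 × 2.000 = 585.00 ms.

585 ms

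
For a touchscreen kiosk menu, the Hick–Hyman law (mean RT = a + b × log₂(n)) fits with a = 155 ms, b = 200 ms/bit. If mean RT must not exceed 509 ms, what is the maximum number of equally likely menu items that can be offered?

Set 155 + 200·log₂ n ≤ 509 → log₂ n ≤ (509 − 155)/200 = 1.7700.
So n ≤ 2^1.7700 = 3.411; the largest integer n is 3.

3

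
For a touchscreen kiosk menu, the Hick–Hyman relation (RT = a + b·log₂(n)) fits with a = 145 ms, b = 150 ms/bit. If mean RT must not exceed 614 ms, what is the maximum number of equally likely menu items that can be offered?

150·log₂ n ≤ 614 − 145 = 469, giving log₂ n ≤ 3.1267 and n ≤ 8.734. The largest whole number is 8.

8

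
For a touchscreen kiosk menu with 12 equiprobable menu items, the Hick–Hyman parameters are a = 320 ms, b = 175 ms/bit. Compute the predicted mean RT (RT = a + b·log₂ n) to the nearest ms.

947 ms

log₂(12) = 3.5850 bits, so RT = 320 + 175 × 3.5850 ≈ 947.368 ms.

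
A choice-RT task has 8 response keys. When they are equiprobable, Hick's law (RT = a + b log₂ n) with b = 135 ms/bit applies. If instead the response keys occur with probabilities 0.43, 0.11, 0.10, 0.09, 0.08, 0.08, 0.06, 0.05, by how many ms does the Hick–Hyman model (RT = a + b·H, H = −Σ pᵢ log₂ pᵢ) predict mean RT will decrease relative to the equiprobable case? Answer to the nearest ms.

Equiprobable entropy H₀ = log₂ 8 = 3.0000 bits.
Skewed entropy H = −Σ pᵢ log₂ pᵢ = 2.5613 bits.
ΔRT = b·(H₀ − H) = 135 × 0.4387 = 59.22 ms.

59 ms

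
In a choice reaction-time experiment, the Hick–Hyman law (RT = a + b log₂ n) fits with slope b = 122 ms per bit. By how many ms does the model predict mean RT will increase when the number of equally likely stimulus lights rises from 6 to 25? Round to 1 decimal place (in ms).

251.2 ms

Only the slope matters, since a is common to both: ΔRT = b·log₂(n₂/n₁).
log₂(25) − log₂(6) = 4.6439 − 2.5850 = 2.0589.
ΔRT = 122 × 2.0589 = 251.185 ms.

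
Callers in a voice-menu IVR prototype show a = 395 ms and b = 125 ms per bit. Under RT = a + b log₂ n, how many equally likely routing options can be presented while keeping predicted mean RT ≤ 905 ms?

16

Set 395 + 125·log₂ n ≤ 905 → log₂ n ≤ (905 − 395)/125 = 4.0800.
So n ≤ 2^4.0800 = 16.912; the largest integer n is 16.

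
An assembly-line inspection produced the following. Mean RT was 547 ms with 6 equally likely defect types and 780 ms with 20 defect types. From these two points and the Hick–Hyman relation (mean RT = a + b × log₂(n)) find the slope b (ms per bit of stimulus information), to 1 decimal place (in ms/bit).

Slope: b = (780 − 547) / (log₂ 20 − log₂ 6) = 233/1.7370 = 134.142 ms/bit.

134.1 ms/bit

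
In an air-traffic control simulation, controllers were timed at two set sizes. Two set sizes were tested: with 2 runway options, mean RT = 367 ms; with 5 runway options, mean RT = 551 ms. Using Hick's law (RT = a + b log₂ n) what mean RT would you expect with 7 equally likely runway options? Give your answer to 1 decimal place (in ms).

With log₂ n on the abscissa the relation is linear; from the two conditions:
  b = (551 − 367) / (log₂ 5 − log₂ 2) = 184 / (2.3219 − 1) = 139.191 ms/bit
  a = 367 − 139.191 × 1 = 227.809 ms
Then RT(7) = 227.809 + 139.191 × log₂ 7 = 227.809 + 139.191 × 2.8074 ≈ 618.567 ms.

618.6 ms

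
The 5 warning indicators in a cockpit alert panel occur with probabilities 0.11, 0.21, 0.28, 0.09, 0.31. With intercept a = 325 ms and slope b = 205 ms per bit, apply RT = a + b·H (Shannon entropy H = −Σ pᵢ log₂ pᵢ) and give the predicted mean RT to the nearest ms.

Entropy contributions −pᵢ log₂ pᵢ: 0.3503, 0.4728, 0.5142, 0.3127, 0.5238; sum H = 2.1738 bits.
RT = a + bH = 325 + 205·2.1738 = 770.62 ms.

771 ms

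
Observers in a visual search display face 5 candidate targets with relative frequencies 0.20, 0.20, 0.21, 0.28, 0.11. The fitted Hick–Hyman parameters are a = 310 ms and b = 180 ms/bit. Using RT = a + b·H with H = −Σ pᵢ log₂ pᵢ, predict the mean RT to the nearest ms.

718 ms

Entropy contributions −pᵢ log₂ pᵢ: 0.4644, 0.4644, 0.4728, 0.5142, 0.3503; sum H = 2.2661 bits.
RT = a + bH = 310 + 180·2.2661 = 717.90 ms.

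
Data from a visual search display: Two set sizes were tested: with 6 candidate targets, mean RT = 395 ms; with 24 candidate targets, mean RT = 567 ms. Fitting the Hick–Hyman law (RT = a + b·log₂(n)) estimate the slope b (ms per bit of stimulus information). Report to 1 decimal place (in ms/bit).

b = (RT₂ − RT₁)/(log₂ n₂ − log₂ n₁) = (567 − 395)/(4.5850 − 2.5850) = 86.000 ms/bit.

86.0 ms/bit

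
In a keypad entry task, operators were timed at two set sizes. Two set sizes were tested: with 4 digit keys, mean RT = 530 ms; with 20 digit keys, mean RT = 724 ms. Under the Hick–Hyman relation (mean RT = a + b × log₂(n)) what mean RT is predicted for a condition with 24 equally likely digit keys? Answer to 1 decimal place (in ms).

Solve the two-equation system in a and b:
  b = (724 − 530) / (log₂ 20 − log₂ 4) = 194 / (4.3219 − 2) = 83.551 ms/bit
  a = 530 − 83.551 × 2 = 362.897 ms
Then RT(24) = 362.897 + 83.551 × log₂ 24 = 362.897 + 83.551 × 4.5850 ≈ 745.977 ms.

746.0 ms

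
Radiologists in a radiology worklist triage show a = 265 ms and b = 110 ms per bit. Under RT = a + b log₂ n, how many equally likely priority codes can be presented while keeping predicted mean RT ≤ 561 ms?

Set 265 + 110·log₂ n ≤ 561 → log₂ n ≤ (561 − 265)/110 = 2.6909.
So n ≤ 2^2.6909 = 6.457; the largest integer n is 6.

6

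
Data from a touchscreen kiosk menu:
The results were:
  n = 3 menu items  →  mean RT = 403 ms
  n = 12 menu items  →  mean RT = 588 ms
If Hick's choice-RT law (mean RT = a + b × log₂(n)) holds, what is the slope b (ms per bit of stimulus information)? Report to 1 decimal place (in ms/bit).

The slope on a log₂ axis is (588 − 403) / (3.5850 − 1.5850) = 92.500 ms/bit.

92.5 ms/bit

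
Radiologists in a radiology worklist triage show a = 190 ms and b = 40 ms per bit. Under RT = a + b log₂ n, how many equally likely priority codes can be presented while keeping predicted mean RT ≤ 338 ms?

12

Set 190 + 40·log₂ n ≤ 338 → log₂ n ≤ (338 − 190)/40 = 3.7000.
So n ≤ 2^3.7000 = 12.996; the largest integer n is 12.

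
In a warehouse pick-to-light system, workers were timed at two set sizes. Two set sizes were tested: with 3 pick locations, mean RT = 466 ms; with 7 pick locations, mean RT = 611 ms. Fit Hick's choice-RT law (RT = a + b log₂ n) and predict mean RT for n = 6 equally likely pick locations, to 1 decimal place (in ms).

584.6 ms

Solve the two-equation system in a and b:
  b = (611 − 466) / (log₂ 7 − log₂ 3) = 145 / (2.8074 − 1.5850) = 118.620 ms/bit
  a = 466 − 118.620 × 1.5850 = 277.992 ms
Then RT(6) = 277.992 + 118.620 × log₂ 6 = 277.992 + 118.620 × 2.5850 ≈ 584.620 ms.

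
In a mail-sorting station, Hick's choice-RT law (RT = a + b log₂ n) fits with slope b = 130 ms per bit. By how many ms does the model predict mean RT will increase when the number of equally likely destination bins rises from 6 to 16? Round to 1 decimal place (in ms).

184.0 ms

ΔRT = (a + b log₂ n₂) − (a + b log₂ n₁) = b·(log₂ n₂ − log₂ n₁).
log₂(16) − log₂(6) = 4 − 2.5850 = 1.4150.
ΔRT = 130 × 1.4150 = 183.955 ms.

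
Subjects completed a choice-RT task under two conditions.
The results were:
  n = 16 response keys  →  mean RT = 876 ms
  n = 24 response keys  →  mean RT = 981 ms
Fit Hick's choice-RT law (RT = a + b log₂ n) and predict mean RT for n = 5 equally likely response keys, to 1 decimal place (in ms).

With log₂ n on the abscissa the relation is linear; from the two conditions:
  b = (981 − 876) / (log₂ 24 − log₂ 16) = 105 / (4.5850 − 4) = 179.499 ms/bit
  a = 876 − 179.499 × 4 = 158.005 ms
Then RT(5) = 158.005 + 179.499 × log₂ 5 = 158.005 + 179.499 × 2.3219 ≈ 574.788 ms.

574.8 ms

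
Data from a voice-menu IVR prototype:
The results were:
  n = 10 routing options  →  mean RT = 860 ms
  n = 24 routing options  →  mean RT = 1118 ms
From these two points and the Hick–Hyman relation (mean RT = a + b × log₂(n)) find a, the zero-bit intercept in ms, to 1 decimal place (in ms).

b = (RT₂ − RT₁)/(log₂ n₂ − log₂ n₁) = (1118 − 860)/(4.5850 − 3.3219) = 204.270 ms/bit.
Intercept: a = 860 − 204.270·log₂(10) = 181.430 ms.

181.4 ms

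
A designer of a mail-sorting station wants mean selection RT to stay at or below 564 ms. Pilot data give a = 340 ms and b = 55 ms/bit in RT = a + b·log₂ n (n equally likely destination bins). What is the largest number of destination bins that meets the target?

Set 340 + 55·log₂ n ≤ 564 → log₂ n ≤ (564 − 340)/55 = 4.0727.
So n ≤ 2^4.0727 = 16.827; the largest integer n is 16.

16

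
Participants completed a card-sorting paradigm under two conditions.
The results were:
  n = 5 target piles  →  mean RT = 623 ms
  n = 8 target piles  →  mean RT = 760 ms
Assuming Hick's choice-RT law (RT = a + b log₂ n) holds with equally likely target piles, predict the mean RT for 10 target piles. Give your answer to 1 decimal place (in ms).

Solve the two-equation system in a and b:
  b = (760 − 623) / (log₂ 8 − log₂ 5) = 137 / (3 − 2.3219) = 202.043 ms/bit
  a = 623 − 202.043 × 2.3219 = 153.870 ms
Then RT(10) = 153.870 + 202.043 × log₂ 10 = 153.870 + 202.043 × 3.3219 ≈ 825.043 ms.

825.0 ms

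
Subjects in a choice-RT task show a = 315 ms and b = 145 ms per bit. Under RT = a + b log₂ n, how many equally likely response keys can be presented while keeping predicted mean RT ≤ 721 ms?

Set 315 + 145·log₂ n ≤ 721 → log₂ n ≤ (721 − 315)/145 = 2.8000.
So n ≤ 2^2.8000 = 6.964; the largest integer n is 6.

6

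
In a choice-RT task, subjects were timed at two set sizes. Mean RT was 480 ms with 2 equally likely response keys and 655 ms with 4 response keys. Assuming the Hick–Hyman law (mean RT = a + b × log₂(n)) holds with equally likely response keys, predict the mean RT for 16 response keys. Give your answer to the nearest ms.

With log₂ n on the abscissa the relation is linear; from the two conditions:
  b = (655 − 480) / (log₂ 4 − log₂ 2) = 175 / (2 − 1) = 175 ms/bit
  a = 480 − 175 × 1 = 305 ms
Then RT(16) = 305 + 175 × log₂ 16 = 305 + 175 × 4 ≈ 1005.000 ms.

1005 ms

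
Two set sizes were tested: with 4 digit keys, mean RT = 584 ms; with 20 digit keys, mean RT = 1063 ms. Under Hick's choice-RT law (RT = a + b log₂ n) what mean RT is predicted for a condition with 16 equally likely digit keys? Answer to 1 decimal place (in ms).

With log₂ n on the abscissa the relation is linear; from the two conditions:
  b = (1063 − 584) / (log₂ 20 − log₂ 4) = 479 / (4.3219 − 2) = 206.294 ms/bit
  a = 584 − 206.294 × 2 = 171.412 ms
Then RT(16) = 171.412 + 206.294 × log₂ 16 = 171.412 + 206.294 × 4 ≈ 996.588 ms.

996.6 ms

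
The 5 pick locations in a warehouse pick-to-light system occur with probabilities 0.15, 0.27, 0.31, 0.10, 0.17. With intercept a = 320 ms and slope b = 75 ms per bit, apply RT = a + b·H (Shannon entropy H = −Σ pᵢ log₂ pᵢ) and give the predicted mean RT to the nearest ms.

Entropy contributions −pᵢ log₂ pᵢ: 0.4105, 0.5100, 0.5238, 0.3322, 0.4346; sum H = 2.2111 bits.
RT = a + bH = 320 + 75·2.2111 = 485.84 ms.

486 ms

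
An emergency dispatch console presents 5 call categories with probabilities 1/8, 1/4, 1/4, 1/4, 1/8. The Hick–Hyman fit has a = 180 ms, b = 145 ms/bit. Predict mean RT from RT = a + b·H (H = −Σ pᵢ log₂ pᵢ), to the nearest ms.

H = −Σ pᵢ log₂ pᵢ = 0.125·3 + 0.25·2 + 0.25·2 + 0.25·2 + 0.125·3 = 2.250 bits.
RT = 180 + 145 × 2.250 = 506.25 ms.

506 ms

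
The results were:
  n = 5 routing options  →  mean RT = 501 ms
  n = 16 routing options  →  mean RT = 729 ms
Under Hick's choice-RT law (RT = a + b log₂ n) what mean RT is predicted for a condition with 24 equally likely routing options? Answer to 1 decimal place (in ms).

808.5 ms

Solve the two-equation system in a and b:
  b = (729 − 501) / (log₂ 16 − log₂ 5) = 228 / (4 − 2.3219) = 135.870 ms/bit
  a = 501 − 135.870 × 2.3219 = 185.519 ms
Then RT(24) = 185.519 + 135.870 × log₂ 24 = 185.519 + 135.870 × 4.5850 ≈ 808.479 ms.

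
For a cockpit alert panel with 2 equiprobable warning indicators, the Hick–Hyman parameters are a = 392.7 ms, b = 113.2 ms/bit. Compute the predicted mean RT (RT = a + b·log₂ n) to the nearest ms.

506 ms

log₂(2) = 1 bits, so RT = 392.7 + 113.2 × 1 ≈ 505.900 ms.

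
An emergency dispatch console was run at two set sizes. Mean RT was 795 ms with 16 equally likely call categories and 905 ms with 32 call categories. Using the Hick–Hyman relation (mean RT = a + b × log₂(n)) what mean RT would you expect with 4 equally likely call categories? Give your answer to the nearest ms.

Solve the two-equation system in a and b:
  b = (905 − 795) / (log₂ 32 − log₂ 16) = 110 / (5 − 4) = 110 ms/bit
  a = 795 − 110 × 4 = 355 ms
Then RT(4) = 355 + 110 × log₂ 4 = 355 + 110 × 2 ≈ 575.000 ms.

575 ms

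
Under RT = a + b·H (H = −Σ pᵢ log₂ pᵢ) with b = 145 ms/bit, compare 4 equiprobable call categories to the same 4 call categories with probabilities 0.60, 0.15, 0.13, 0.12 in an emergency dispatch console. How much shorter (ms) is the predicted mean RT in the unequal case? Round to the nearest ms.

Equiprobable entropy H₀ = log₂ 4 = 2.0000 bits.
Skewed entropy H = −Σ pᵢ log₂ pᵢ = 1.6024 bits.
ΔRT = b·(H₀ − H) = 145 × 0.3976 = 57.65 ms.

58 ms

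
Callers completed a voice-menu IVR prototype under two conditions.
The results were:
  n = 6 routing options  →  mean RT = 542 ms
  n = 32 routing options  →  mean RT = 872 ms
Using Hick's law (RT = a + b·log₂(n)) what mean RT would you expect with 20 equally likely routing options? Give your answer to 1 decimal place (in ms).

RT is linear in log₂ n, so two points fix the line:
  b = (872 − 542) / (log₂ 32 − log₂ 6) = 330 / (5 − 2.5850) = 136.644 ms/bit
  a = 542 − 136.644 × 2.5850 = 188.781 ms
Then RT(20) = 188.781 + 136.644 × log₂ 20 = 188.781 + 136.644 × 4.3219 ≈ 779.346 ms.

779.3 ms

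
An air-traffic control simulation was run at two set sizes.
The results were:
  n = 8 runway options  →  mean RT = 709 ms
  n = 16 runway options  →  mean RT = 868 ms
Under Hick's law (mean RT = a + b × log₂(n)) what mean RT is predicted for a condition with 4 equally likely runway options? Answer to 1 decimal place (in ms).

550.0 ms

RT is linear in log₂ n, so two points fix the line:
  b = (868 − 709) / (log₂ 16 − log₂ 8) = 159 / (4 − 3) = 159.000 ms/bit
  a = 709 − 159.000 × 3 = 232.000 ms
Then RT(4) = 232.000 + 159.000 × log₂ 4 = 232.000 + 159.000 × 2 ≈ 550.000 ms.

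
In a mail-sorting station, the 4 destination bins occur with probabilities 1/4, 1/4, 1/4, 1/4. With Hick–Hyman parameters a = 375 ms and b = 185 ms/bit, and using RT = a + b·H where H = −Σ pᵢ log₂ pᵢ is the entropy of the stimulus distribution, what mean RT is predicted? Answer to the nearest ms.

Each term −pᵢ log₂ pᵢ: 0.25·2 + 0.25·2 + 0.25·2 + 0.25·2; summed, H = 2.000 bits.
Mean RT = a + bH = 375 + 185·2.000 = 745.00 ms.

745 ms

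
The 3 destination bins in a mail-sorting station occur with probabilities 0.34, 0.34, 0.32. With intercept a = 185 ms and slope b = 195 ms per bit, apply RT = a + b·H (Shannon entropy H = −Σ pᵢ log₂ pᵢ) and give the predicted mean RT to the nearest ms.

H = 0.34·log₂(1/0.34) + 0.34·log₂(1/0.34) + 0.32·log₂(1/0.32) = 1.5844 bits.
RT = 185 + 195 × 1.5844 = 493.95 ms.

494 ms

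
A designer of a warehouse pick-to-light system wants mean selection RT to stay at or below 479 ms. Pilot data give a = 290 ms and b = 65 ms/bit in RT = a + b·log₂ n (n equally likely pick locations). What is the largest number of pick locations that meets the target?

7

Set 290 + 65·log₂ n ≤ 479 → log₂ n ≤ (479 − 290)/65 = 2.9077.
So n ≤ 2^2.9077 = 7.504; the largest integer n is 7.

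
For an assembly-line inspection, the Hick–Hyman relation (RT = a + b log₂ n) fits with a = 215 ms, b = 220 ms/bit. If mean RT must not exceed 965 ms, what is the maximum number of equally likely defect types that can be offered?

10

Information budget: (965 − 215)/220 = 3.4091 bits, so n ≤ 2^3.4091 = 10.623 → at most 10.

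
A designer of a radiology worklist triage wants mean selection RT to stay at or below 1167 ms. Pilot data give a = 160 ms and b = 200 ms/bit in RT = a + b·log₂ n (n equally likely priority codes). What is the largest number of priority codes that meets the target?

200·log₂ n ≤ 1167 − 160 = 1007, giving log₂ n ≤ 5.0350 and n ≤ 32.786. The largest whole number is 32.

32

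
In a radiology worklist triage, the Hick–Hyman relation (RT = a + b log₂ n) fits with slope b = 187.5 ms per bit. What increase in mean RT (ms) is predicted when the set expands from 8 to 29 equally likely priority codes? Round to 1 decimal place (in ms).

348.4 ms

Only the slope matters, since a is common to both: ΔRT = b·log₂(n₂/n₁).
log₂(29) − log₂(8) = 4.8580 − 3 = 1.8580.
ΔRT = 187.5 × 1.8580 = 348.371 ms.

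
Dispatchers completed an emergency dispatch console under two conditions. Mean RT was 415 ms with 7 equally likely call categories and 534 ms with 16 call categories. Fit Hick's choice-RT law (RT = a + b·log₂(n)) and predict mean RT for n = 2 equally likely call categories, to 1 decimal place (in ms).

With log₂ n on the abscissa the relation is linear; from the two conditions:
  b = (534 − 415) / (log₂ 16 − log₂ 7) = 119 / (4 − 2.8074) = 99.778 ms/bit
  a = 415 − 99.778 × 2.8074 = 134.887 ms
Then RT(2) = 134.887 + 99.778 × log₂ 2 = 134.887 + 99.778 × 1 ≈ 234.665 ms.

234.7 ms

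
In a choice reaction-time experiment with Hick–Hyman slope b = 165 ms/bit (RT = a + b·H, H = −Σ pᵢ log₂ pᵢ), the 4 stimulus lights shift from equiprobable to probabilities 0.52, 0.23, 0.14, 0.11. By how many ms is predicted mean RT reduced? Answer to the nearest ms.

The RT saving is b·ΔH. Equiprobable H₀ = log₂(4) = 2.0000 bits; with the given probabilities H = 1.7256 bits.
b·(H₀ − H) = 165 × (2.0000 − 1.7256) = 45.27 ms.

45 ms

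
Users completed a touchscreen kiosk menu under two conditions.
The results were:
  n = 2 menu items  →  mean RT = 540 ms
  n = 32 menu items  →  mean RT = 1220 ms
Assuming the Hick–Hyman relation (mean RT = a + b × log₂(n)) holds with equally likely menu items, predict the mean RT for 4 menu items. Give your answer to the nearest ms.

710 ms

RT is linear in log₂ n, so two points fix the line:
  b = (1220 − 540) / (log₂ 32 − log₂ 2) = 680 / (5 − 1) = 170 ms/bit
  a = 540 − 170 × 1 = 370 ms
Then RT(4) = 370 + 170 × log₂ 4 = 370 + 170 × 2 ≈ 710.000 ms.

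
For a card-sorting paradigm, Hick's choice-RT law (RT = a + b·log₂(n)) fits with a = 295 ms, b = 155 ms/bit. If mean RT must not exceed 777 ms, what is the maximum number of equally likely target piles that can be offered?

Set 295 + 155·log₂ n ≤ 777 → log₂ n ≤ (777 − 295)/155 = 3.1097.
So n ≤ 2^3.1097 = 8.632; the largest integer n is 8.

8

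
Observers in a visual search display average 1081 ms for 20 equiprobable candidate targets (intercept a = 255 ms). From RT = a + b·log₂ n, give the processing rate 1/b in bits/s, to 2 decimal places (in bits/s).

5.23 bits/s

b = (1081 − 255)/log₂ 20 = 826/4.3219 = 191.118 ms per bit = 0.19112 s/bit; the reciprocal is 5.232 bits/s.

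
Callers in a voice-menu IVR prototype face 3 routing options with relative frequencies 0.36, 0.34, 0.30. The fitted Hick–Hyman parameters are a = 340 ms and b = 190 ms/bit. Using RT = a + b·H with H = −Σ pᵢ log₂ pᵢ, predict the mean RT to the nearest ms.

Entropy contributions −pᵢ log₂ pᵢ: 0.5306, 0.5292, 0.5211; sum H = 1.5809 bits.
RT = a + bH = 340 + 190·1.5809 = 640.37 ms.

640 ms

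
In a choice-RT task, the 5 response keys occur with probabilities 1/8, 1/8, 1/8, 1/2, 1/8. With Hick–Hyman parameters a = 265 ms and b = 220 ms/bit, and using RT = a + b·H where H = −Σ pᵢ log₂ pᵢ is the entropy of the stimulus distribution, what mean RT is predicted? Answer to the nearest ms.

Each term −pᵢ log₂ pᵢ: 0.125·3 + 0.125·3 + 0.125·3 + 0.5·1 + 0.125·3; summed, H = 2.000 bits.
Mean RT = a + bH = 265 + 220·2.000 = 705.00 ms.

705 ms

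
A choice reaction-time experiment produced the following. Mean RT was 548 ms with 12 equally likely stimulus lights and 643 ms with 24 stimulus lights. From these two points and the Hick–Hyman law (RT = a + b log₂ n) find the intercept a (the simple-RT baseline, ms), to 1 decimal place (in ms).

207.4 ms

Slope: b = (643 − 548) / (log₂ 24 − log₂ 12) = 95/1.0000 = 95.000 ms/bit.
Intercept: a = 548 − 95.000·log₂(12) = 207.429 ms.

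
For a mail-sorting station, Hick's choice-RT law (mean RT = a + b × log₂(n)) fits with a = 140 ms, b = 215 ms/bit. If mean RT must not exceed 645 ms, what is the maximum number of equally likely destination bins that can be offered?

5

Information budget: (645 − 140)/215 = 2.3488 bits, so n ≤ 2^2.3488 = 5.094 → at most 5.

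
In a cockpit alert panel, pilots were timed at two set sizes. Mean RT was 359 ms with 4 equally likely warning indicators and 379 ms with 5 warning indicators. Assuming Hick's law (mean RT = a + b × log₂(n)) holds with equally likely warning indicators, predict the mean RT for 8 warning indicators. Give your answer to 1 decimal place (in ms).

Fit slope and intercept:
  b = (379 − 359) / (log₂ 5 − log₂ 4) = 20 / (2.3219 − 2) = 62.126 ms/bit
  a = 359 − 62.126 × 2 = 234.749 ms
Then RT(8) = 234.749 + 62.126 × log₂ 8 = 234.749 + 62.126 × 3 ≈ 421.126 ms.

421.1 ms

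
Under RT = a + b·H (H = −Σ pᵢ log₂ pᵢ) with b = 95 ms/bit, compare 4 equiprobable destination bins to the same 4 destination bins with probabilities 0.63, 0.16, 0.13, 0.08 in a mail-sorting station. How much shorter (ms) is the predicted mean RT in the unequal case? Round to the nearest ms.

46 ms

Equiprobable entropy H₀ = log₂ 4 = 2.0000 bits.
Skewed entropy H = −Σ pᵢ log₂ pᵢ = 1.5171 bits.
ΔRT = b·(H₀ − H) = 95 × 0.4829 = 45.87 ms.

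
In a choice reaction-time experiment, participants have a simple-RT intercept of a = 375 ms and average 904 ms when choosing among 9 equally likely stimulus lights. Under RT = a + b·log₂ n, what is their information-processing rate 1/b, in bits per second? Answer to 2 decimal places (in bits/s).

Choice component = 904 − 375 = 529 ms over log₂(9) = 3.1699 bits.
b = 529 / 3.1699 = 166.881 ms/bit, so 1/b = 5.992 bits/s.

5.99 bits/s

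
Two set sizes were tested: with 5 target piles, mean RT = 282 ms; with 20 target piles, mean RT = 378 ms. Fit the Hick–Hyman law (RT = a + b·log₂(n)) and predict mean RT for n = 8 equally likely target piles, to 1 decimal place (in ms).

314.5 ms

RT is linear in log₂ n, so two points fix the line:
  b = (378 − 282) / (log₂ 20 − log₂ 5) = 96 / (4.3219 − 2.3219) = 48.000 ms/bit
  a = 282 − 48.000 × 2.3219 = 170.547 ms
Then RT(8) = 170.547 + 48.000 × log₂ 8 = 170.547 + 48.000 × 3 ≈ 314.547 ms.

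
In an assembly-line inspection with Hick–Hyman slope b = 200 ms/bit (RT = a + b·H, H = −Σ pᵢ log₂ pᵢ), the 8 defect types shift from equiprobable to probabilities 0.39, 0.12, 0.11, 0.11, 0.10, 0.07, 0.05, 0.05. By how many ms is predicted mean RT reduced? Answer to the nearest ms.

Equiprobable entropy H₀ = log₂ 8 = 3.0000 bits.
Skewed entropy H = −Σ pᵢ log₂ pᵢ = 2.6304 bits.
ΔRT = b·(H₀ − H) = 200 × 0.3696 = 73.92 ms.

74 ms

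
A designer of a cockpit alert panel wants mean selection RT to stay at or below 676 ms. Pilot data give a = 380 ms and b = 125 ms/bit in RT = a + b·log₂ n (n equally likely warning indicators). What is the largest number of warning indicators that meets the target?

Set 380 + 125·log₂ n ≤ 676 → log₂ n ≤ (676 − 380)/125 = 2.3680.
So n ≤ 2^2.3680 = 5.162; the largest integer n is 5.

5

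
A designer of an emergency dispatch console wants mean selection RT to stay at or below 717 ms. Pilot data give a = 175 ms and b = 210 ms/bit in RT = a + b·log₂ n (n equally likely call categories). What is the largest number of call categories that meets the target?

Set 175 + 210·log₂ n ≤ 717 → log₂ n ≤ (717 − 175)/210 = 2.5810.
So n ≤ 2^2.5810 = 5.983; the largest integer n is 5.

5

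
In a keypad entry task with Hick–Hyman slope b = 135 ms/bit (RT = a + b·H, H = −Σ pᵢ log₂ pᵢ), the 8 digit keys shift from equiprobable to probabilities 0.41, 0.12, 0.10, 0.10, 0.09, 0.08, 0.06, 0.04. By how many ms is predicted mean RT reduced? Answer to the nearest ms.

55 ms

Equiprobable entropy H₀ = log₂ 8 = 3.0000 bits.
Skewed entropy H = −Σ pᵢ log₂ pᵢ = 2.5923 bits.
ΔRT = b·(H₀ − H) = 135 × 0.4077 = 55.04 ms.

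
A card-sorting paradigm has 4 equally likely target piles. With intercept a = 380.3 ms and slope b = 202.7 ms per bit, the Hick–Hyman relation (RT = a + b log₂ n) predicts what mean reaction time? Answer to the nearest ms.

log₂(4) = 2 bits, so RT = 380.3 + 202.7 × 2 ≈ 785.700 ms.

786 ms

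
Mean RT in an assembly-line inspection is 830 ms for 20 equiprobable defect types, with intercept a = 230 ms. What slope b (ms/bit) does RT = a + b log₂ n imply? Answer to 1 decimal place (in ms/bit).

138.8 ms/bit

b = (830 − 230) / log₂(20) = 600 / 4.3219 = 138.827 ms/bit.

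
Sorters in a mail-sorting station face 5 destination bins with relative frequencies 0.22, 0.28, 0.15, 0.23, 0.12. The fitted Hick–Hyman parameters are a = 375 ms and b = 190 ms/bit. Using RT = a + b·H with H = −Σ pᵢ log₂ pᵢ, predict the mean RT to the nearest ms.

804 ms

H = 0.22·log₂(1/0.22) + 0.28·log₂(1/0.28) + 0.15·log₂(1/0.15) + 0.23·log₂(1/0.23) + 0.12·log₂(1/0.12) = 2.2601 bits.
RT = 375 + 190 × 2.2601 = 804.41 ms.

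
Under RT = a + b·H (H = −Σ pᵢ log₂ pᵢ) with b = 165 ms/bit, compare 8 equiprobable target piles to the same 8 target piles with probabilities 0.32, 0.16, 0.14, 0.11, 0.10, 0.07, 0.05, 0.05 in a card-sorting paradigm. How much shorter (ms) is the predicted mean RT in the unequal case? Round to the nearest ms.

45 ms

The RT saving is b·ΔH. Equiprobable H₀ = log₂(8) = 3.0000 bits; with the given probabilities H = 2.7294 bits.
b·(H₀ − H) = 165 × (3.0000 − 2.7294) = 44.65 ms.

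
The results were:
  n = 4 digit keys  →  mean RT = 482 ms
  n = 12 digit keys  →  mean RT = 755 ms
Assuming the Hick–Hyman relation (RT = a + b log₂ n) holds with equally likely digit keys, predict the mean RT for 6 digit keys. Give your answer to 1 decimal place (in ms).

RT is linear in log₂ n, so two points fix the line:
  b = (755 − 482) / (log₂ 12 − log₂ 4) = 273 / (3.5850 − 2) = 172.244 ms/bit
  a = 482 − 172.244 × 2 = 137.512 ms
Then RT(6) = 137.512 + 172.244 × log₂ 6 = 137.512 + 172.244 × 2.5850 ≈ 582.756 ms.

582.8 ms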